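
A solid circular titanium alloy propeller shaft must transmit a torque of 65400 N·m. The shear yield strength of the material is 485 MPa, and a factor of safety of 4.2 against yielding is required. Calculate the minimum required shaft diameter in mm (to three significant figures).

Allowable shear stress τ_allow = 485/4.2 = 115.5 MPa.
For a solid shaft τ = 16T/(πd³), so d³ = 16T/(π τ_allow) = 16×6.5400×10^7/(π×115.5) = 2.884×10^6 mm³.
d = (2.884×10^6)^(1/3) = 142.3 mm.

d = 142 mm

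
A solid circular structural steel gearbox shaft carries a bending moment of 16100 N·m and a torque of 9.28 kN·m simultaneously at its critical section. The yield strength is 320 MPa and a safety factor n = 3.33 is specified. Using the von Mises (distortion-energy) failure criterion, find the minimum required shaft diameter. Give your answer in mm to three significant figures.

σ_allow = σ_y/n = 320/3.33 = 96.10 MPa.
For a solid shaft σ_b = 32M/(πd³) and τ = 16T/(πd³), so the von Mises stress is σ' = (16/πd³)·√(4M²+3T²).
√(4M²+3T²) = √(4×(1.610×10^7)² + 3×(9.280×10^6)²) = 3.599×10^7 N·mm.
d³ = 16×3.599×10^7/(π×96.10) = 1.907×10^6 mm³.
d = 124.0 mm.

d = 124 mm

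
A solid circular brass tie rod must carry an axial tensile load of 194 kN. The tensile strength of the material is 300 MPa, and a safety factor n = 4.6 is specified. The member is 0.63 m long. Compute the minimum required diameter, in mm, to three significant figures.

Allowable stress σ_allow = 300/4.6 = 65.22 MPa.
Required area A = F/σ_allow = 194000/65.22 = 2975 mm².
A = πd²/4 → d = √(4A/π) = 61.54 mm.

d = 61.5 mm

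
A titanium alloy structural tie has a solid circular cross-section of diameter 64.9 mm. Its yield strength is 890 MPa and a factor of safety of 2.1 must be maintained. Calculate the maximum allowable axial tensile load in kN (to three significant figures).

F_allow = 1400 kN

σ_allow = 890/2.1 = 423.8 MPa.
A = πd²/4 = π×64.9²/4 = 3308 mm².
F_allow = σ_allow × A = 423.8×3308 = 1.402×10^6 N.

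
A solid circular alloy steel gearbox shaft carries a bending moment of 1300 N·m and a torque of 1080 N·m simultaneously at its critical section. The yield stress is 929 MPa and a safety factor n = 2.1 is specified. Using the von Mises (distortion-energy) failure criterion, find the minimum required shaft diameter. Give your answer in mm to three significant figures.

σ_allow = σ_y/n = 929/2.1 = 442.4 MPa.
For a solid shaft σ_b = 32M/(πd³) and τ = 16T/(πd³), so the von Mises stress is σ' = (16/πd³)·√(4M²+3T²).
√(4M²+3T²) = √(4×(1.300×10^6)² + 3×(1.080×10^6)²) = 3.203×10^6 N·mm.
d³ = 16×3.203×10^6/(π×442.4) = 36870 mm³.
d = 33.28 mm.

d = 33.3 mm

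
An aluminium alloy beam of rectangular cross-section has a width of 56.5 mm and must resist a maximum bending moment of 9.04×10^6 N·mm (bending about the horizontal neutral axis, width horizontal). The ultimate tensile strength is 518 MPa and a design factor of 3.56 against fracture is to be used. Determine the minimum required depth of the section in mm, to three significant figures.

h = 81.2 mm

σ_allow = 518/3.56 = 145.5 MPa.
For a rectangular section σ = 6M/(bh²), so h² = 6M/(b σ_allow) = 6×9040000/(56.5×145.5) = 6598 mm².
h = 81.23 mm.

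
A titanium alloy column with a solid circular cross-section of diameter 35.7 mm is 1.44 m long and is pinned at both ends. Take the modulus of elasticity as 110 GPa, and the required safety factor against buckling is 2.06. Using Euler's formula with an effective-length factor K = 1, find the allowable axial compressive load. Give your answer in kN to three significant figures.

I = πd⁴/64 = π×35.7⁴/64 = 79730 mm⁴.
Effective length L_e = KL = 1×1.44 m = 1440 mm.
Euler critical load P_cr = π²EI/L_e² = π²×110000×79730/1440² = 41750 N.
P_allow = P_cr/n = 41750/2.06 = 20260 N.

P_allow = 20.3 kN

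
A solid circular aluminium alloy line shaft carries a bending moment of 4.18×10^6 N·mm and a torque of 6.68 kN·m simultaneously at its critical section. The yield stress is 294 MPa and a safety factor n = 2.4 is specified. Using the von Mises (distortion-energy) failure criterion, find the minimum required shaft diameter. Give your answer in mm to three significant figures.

σ_allow = σ_y/n = 294/2.4 = 122.5 MPa.
For a solid shaft σ_b = 32M/(πd³) and τ = 16T/(πd³), so the von Mises stress is σ' = (16/πd³)·√(4M²+3T²).
√(4M²+3T²) = √(4×(4.180×10^6)² + 3×(6.680×10^6)²) = 1.427×10^7 N·mm.
d³ = 16×1.427×10^7/(π×122.5) = 593500 mm³.
d = 84.04 mm.

d = 84.0 mm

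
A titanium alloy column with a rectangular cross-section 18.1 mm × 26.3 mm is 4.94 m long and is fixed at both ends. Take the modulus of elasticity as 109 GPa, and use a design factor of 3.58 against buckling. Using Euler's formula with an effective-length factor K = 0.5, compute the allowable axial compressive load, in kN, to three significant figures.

Buckling occurs about the weak axis: I_min = h·b³/12 = 26.3×18.1³/12 = 13000 mm⁴ (b = 18.1 mm is the smaller dimension).
Effective length L_e = KL = 0.5×4.94 m = 2470 mm.
Euler critical load P_cr = π²EI/L_e² = π²×109000×13000/2470² = 2292 N.
P_allow = P_cr/n = 2292/3.58 = 640.1 N.

P_allow = 0.640 kN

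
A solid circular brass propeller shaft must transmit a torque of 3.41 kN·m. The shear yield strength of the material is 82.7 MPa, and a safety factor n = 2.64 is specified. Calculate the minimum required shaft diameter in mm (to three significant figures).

Allowable shear stress τ_allow = 82.7/2.64 = 31.33 MPa.
For a solid shaft τ = 16T/(πd³), so d³ = 16T/(π τ_allow) = 16×3410000/(π×31.33) = 554400 mm³.
d = (554400)^(1/3) = 82.15 mm.

d = 82.2 mm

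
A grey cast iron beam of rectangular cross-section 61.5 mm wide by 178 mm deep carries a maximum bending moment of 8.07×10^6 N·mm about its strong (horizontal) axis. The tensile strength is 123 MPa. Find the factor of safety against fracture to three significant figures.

n = 4.95

Section modulus S = bh²/6 = 61.5×178²/6 = 324800 mm³.
σ = M/S = 8070000/324800 = 24.85 MPa.
n = 123/24.85 = 4.950.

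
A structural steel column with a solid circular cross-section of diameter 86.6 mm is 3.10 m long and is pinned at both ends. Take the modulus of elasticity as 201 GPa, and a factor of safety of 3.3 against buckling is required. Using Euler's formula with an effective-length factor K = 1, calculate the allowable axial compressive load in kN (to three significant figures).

I = πd⁴/64 = π×86.6⁴/64 = 2.761×10^6 mm⁴.
Effective length L_e = KL = 1×3.10 m = 3100 mm.
Euler critical load P_cr = π²EI/L_e² = π²×201000×2.761×10^6/3100² = 569900 N.
P_allow = P_cr/n = 569900/3.3 = 172700 N.

P_allow = 173 kN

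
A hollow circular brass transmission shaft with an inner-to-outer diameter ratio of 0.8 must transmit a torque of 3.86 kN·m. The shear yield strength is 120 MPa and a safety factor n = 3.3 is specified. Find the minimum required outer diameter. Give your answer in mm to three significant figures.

d_o = 97.1 mm

τ_allow = 120/3.3 = 36.36 MPa.
For a hollow shaft τ = 16T/[πd_o³(1−k⁴)] with k = 0.8, so 1−k⁴ = 0.5904.
d_o³ = 16T/[π τ_allow (1−k⁴)] = 16×3860000/(π×36.36×0.5904) = 915700 mm³.
d_o = 97.11 mm.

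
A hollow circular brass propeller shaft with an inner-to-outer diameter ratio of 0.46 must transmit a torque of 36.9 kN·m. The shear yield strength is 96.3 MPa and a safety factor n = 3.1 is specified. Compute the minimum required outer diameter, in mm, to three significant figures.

τ_allow = 96.3/3.1 = 31.06 MPa.
For a hollow shaft τ = 16T/[πd_o³(1−k⁴)] with k = 0.46, so 1−k⁴ = 0.9552.
d_o³ = 16T/[π τ_allow (1−k⁴)] = 16×3.6900×10^7/(π×31.06×0.9552) = 6.333×10^6 mm³.
d_o = 185.0 mm.

d_o = 185 mm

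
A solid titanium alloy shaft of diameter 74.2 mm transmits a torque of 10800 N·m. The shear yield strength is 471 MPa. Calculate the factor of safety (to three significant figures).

n = 3.50

τ = 16T/(πd³) = 16×1.0800×10^7/(π×74.2³) = 134.6 MPa.
n = τ_limit/τ = 471/134.6 = 3.498.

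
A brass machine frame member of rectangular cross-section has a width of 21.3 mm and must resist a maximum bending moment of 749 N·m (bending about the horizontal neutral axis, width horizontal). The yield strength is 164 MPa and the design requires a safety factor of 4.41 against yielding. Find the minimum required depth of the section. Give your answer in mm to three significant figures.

h = 75.3 mm

σ_allow = 164/4.41 = 37.19 MPa.
For a rectangular section σ = 6M/(bh²), so h² = 6M/(b σ_allow) = 6×749000/(21.3×37.19) = 5673 mm².
h = 75.32 mm.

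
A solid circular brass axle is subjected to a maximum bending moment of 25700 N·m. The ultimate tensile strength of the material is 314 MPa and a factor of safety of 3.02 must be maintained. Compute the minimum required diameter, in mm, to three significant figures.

σ_allow = 314/3.02 = 104.0 MPa.
For a solid circular section σ = 32M/(πd³), so d³ = 32M/(π σ_allow) = 32×2.5700×10^7/(π×104.0) = 2.518×10^6 mm³.
d = 136.0 mm.

d = 136 mm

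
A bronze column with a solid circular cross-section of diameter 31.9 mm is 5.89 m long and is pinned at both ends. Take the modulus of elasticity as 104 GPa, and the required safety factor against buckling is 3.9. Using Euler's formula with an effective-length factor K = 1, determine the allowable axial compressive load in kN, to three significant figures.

I = πd⁴/64 = π×31.9⁴/64 = 50830 mm⁴.
Effective length L_e = KL = 1×5.89 m = 5890 mm.
Euler critical load P_cr = π²EI/L_e² = π²×104000×50830/5890² = 1504 N.
P_allow = P_cr/n = 1504/3.9 = 385.6 N.

P_allow = 0.386 kN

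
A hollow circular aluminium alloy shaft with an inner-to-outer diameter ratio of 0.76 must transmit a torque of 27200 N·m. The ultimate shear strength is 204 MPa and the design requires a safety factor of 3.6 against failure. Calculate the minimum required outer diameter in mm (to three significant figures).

τ_allow = 204/3.6 = 56.67 MPa.
For a hollow shaft τ = 16T/[πd_o³(1−k⁴)] with k = 0.76, so 1−k⁴ = 0.6664.
d_o³ = 16T/[π τ_allow (1−k⁴)] = 16×2.7200×10^7/(π×56.67×0.6664) = 3.669×10^6 mm³.
d_o = 154.2 mm.

d_o = 154 mm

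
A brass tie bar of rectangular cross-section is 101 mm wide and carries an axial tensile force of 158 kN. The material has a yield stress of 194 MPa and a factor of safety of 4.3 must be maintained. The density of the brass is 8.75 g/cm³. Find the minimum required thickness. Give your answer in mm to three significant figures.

t = 34.7 mm

σ_allow = 194/4.3 = 45.12 MPa.
Required area A = F/σ_allow = 158000/45.12 = 3502 mm².
t = A/w = 3502/101 = 34.67 mm.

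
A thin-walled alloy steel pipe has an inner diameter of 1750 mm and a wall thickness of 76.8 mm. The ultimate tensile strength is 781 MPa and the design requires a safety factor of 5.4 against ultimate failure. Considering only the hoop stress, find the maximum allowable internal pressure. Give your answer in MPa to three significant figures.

p_allow = 12.7 MPa

σ_allow = 781/5.4 = 144.6 MPa.
σ_h = pD/(2t) → p_allow = 2σ_allow t/D = 2×144.6×76.8/1750 = 12.69 MPa.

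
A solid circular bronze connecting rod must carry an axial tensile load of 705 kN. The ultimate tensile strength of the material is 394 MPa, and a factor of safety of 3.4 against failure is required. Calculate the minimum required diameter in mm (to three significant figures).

d = 88.0 mm

Allowable stress σ_allow = 394/3.4 = 115.9 MPa.
Required area A = F/σ_allow = 705000/115.9 = 6084 mm².
A = πd²/4 → d = √(4A/π) = 88.01 mm.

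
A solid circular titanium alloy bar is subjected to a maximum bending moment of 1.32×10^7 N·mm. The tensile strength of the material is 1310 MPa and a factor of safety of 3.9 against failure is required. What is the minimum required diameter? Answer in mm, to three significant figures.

d = 73.7 mm

σ_allow = 1310/3.9 = 335.9 MPa.
For a solid circular section σ = 32M/(πd³), so d³ = 32M/(π σ_allow) = 32×1.3200×10^7/(π×335.9) = 400300 mm³.
d = 73.70 mm.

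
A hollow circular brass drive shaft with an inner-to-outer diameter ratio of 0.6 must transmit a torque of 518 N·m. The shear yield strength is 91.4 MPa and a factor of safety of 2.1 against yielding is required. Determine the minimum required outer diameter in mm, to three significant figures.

d_o = 41.1 mm

τ_allow = 91.4/2.1 = 43.52 MPa.
For a hollow shaft τ = 16T/[πd_o³(1−k⁴)] with k = 0.6, so 1−k⁴ = 0.8704.
d_o³ = 16T/[π τ_allow (1−k⁴)] = 16×518000/(π×43.52×0.8704) = 69640 mm³.
d_o = 41.14 mm.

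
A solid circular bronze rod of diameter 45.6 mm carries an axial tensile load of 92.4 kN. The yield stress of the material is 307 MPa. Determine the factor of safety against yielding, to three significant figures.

A = πd²/4 = 1633 mm².
σ = F/A = 92400/1633 = 56.58 MPa.
n = 307/56.58 = 5.426.

n = 5.43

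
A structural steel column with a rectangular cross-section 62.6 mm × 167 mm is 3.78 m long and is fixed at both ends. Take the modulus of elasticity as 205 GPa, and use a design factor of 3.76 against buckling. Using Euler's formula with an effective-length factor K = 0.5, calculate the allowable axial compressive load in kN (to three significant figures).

Buckling occurs about the weak axis: I_min = h·b³/12 = 167×62.6³/12 = 3.414×10^6 mm⁴ (b = 62.6 mm is the smaller dimension).
Effective length L_e = KL = 0.5×3.78 m = 1890 mm.
Euler critical load P_cr = π²EI/L_e² = π²×205000×3.414×10^6/1890² = 1.934×10^6 N.
P_allow = P_cr/n = 1.934×10^6/3.76 = 514300 N.

P_allow = 514 kN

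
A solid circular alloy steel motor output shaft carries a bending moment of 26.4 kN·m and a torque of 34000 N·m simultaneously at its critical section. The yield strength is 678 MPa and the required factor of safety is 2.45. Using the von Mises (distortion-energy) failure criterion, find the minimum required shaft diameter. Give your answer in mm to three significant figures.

d = 113 mm

σ_allow = σ_y/n = 678/2.45 = 276.7 MPa.
For a solid shaft σ_b = 32M/(πd³) and τ = 16T/(πd³), so the von Mises stress is σ' = (16/πd³)·√(4M²+3T²).
√(4M²+3T²) = √(4×(2.640×10^7)² + 3×(3.400×10^7)²) = 7.909×10^7 N·mm.
d³ = 16×7.909×10^7/(π×276.7) = 1.456×10^6 mm³.
d = 113.3 mm.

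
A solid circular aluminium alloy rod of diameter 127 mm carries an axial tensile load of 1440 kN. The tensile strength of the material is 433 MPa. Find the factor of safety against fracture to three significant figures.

A = πd²/4 = 12670 mm².
σ = F/A = 1440000/12670 = 113.7 MPa.
n = 433/113.7 = 3.809.

n = 3.81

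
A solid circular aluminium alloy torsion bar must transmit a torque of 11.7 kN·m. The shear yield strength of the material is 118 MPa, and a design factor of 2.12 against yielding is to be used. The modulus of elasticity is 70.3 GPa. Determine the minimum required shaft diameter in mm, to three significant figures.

d = 102 mm

Allowable shear stress τ_allow = 118/2.12 = 55.66 MPa.
For a solid shaft τ = 16T/(πd³), so d³ = 16T/(π τ_allow) = 16×1.1700×10^7/(π×55.66) = 1.071×10^6 mm³.
d = (1.071×10^6)^(1/3) = 102.3 mm.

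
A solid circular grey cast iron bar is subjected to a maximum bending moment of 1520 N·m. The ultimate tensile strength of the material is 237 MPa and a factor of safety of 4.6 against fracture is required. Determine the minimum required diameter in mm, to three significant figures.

σ_allow = 237/4.6 = 51.52 MPa.
For a solid circular section σ = 32M/(πd³), so d³ = 32M/(π σ_allow) = 32×1520000/(π×51.52) = 300500 mm³.
d = 66.98 mm.

d = 67.0 mm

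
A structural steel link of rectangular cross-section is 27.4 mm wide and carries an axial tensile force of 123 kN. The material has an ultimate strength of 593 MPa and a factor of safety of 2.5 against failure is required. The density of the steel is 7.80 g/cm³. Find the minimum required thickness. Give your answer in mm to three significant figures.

σ_allow = 593/2.5 = 237.2 MPa.
Required area A = F/σ_allow = 123000/237.2 = 518.5 mm².
t = A/w = 518.5/27.4 = 18.93 mm.

t = 18.9 mm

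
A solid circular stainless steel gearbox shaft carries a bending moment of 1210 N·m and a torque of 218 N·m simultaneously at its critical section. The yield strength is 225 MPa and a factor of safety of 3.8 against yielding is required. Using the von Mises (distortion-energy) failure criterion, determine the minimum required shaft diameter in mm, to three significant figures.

d = 59.5 mm

σ_allow = σ_y/n = 225/3.8 = 59.21 MPa.
For a solid shaft σ_b = 32M/(πd³) and τ = 16T/(πd³), so the von Mises stress is σ' = (16/πd³)·√(4M²+3T²).
√(4M²+3T²) = √(4×(1.210×10^6)² + 3×(218000)²) = 2.449×10^6 N·mm.
d³ = 16×2.449×10^6/(π×59.21) = 210700 mm³.
d = 59.50 mm.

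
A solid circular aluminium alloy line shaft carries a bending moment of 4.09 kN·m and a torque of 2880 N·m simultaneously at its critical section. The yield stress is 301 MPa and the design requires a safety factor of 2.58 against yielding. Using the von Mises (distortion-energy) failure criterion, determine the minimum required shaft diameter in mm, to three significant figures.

d = 74.8 mm

σ_allow = σ_y/n = 301/2.58 = 116.7 MPa.
For a solid shaft σ_b = 32M/(πd³) and τ = 16T/(πd³), so the von Mises stress is σ' = (16/πd³)·√(4M²+3T²).
√(4M²+3T²) = √(4×(4.090×10^6)² + 3×(2.880×10^6)²) = 9.581×10^6 N·mm.
d³ = 16×9.581×10^6/(π×116.7) = 418200 mm³.
d = 74.78 mm.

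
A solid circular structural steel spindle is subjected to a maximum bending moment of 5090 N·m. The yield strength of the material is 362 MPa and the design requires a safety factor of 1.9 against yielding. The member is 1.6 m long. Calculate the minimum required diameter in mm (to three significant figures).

d = 64.8 mm

σ_allow = 362/1.9 = 190.5 MPa.
For a solid circular section σ = 32M/(πd³), so d³ = 32M/(π σ_allow) = 32×5090000/(π×190.5) = 272100 mm³.
d = 64.80 mm.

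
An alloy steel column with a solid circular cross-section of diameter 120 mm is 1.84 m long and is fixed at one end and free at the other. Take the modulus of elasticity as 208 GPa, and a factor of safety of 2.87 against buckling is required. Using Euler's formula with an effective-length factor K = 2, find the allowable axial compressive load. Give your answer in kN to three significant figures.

P_allow = 538 kN

I = πd⁴/64 = π×120⁴/64 = 1.018×10^7 mm⁴.
Effective length L_e = KL = 2×1.84 m = 3680 mm.
Euler critical load P_cr = π²EI/L_e² = π²×208000×1.018×10^7/3680² = 1.543×10^6 N.
P_allow = P_cr/n = 1.543×10^6/2.87 = 537600 N.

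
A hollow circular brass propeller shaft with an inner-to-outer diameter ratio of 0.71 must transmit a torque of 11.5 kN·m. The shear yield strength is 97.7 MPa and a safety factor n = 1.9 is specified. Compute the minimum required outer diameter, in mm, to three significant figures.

τ_allow = 97.7/1.9 = 51.42 MPa.
For a hollow shaft τ = 16T/[πd_o³(1−k⁴)] with k = 0.71, so 1−k⁴ = 0.7459.
d_o³ = 16T/[π τ_allow (1−k⁴)] = 16×1.1500×10^7/(π×51.42×0.7459) = 1.527×10^6 mm³.
d_o = 115.2 mm.

d_o = 115 mm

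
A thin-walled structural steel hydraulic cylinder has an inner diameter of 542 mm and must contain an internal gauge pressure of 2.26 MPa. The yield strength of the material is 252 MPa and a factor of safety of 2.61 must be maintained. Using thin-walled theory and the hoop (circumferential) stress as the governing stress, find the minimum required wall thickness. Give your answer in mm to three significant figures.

σ_allow = 252/2.61 = 96.55 MPa.
Hoop stress σ_h = pD/(2t), so t = pD/(2σ_allow) = 2.26×542/(2×96.55) = 6.343 mm.

t = 6.34 mm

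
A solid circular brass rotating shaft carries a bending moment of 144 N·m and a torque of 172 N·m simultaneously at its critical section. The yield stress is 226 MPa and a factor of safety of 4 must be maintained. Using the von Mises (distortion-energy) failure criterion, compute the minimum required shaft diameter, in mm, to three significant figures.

d = 33.4 mm

σ_allow = σ_y/n = 226/4 = 56.50 MPa.
For a solid shaft σ_b = 32M/(πd³) and τ = 16T/(πd³), so the von Mises stress is σ' = (16/πd³)·√(4M²+3T²).
√(4M²+3T²) = √(4×(144000)² + 3×(172000)²) = 414400 N·mm.
d³ = 16×414400/(π×56.50) = 37350 mm³.
d = 33.43 mm.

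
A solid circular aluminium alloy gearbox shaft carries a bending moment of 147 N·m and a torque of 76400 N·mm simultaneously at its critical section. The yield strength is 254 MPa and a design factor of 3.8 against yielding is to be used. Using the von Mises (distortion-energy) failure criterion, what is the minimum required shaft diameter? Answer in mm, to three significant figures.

d = 29.1 mm

σ_allow = σ_y/n = 254/3.8 = 66.84 MPa.
For a solid shaft σ_b = 32M/(πd³) and τ = 16T/(πd³), so the von Mises stress is σ' = (16/πd³)·√(4M²+3T²).
√(4M²+3T²) = √(4×(147000)² + 3×(76400)²) = 322400 N·mm.
d³ = 16×322400/(π×66.84) = 24570 mm³.
d = 29.07 mm.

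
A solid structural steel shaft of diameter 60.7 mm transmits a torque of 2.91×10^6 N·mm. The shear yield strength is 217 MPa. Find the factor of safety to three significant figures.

n = 3.27

τ = 16T/(πd³) = 16×2910000/(π×60.7³) = 66.27 MPa.
n = τ_limit/τ = 217/66.27 = 3.275.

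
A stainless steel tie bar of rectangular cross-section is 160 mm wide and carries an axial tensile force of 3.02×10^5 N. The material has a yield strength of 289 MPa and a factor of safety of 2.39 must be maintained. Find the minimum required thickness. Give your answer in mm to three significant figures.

t = 15.6 mm

σ_allow = 289/2.39 = 120.9 MPa.
Required area A = F/σ_allow = 302000/120.9 = 2498 mm².
t = A/w = 2498/160 = 15.61 mm.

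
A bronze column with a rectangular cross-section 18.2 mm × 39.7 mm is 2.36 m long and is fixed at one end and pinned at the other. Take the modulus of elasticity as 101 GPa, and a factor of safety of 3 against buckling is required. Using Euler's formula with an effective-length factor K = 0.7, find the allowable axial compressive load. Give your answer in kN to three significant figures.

Buckling occurs about the weak axis: I_min = h·b³/12 = 39.7×18.2³/12 = 19940 mm⁴ (b = 18.2 mm is the smaller dimension).
Effective length L_e = KL = 0.7×2.36 m = 1652 mm.
Euler critical load P_cr = π²EI/L_e² = π²×101000×19940/1652² = 7285 N.
P_allow = P_cr/n = 7285/3 = 2428 N.

P_allow = 2.43 kN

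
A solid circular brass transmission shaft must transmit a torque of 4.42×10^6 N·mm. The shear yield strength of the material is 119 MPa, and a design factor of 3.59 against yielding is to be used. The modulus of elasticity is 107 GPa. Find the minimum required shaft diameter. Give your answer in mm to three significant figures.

Allowable shear stress τ_allow = 119/3.59 = 33.15 MPa.
For a solid shaft τ = 16T/(πd³), so d³ = 16T/(π τ_allow) = 16×4420000/(π×33.15) = 679100 mm³.
d = (679100)^(1/3) = 87.90 mm.

d = 87.9 mm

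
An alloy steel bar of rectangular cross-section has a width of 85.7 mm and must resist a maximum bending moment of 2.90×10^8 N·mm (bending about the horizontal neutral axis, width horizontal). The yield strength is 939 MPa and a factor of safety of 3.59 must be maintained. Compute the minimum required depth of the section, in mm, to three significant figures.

h = 279 mm

σ_allow = 939/3.59 = 261.6 MPa.
For a rectangular section σ = 6M/(bh²), so h² = 6M/(b σ_allow) = 6×2.9000×10^8/(85.7×261.6) = 77620 mm².
h = 278.6 mm.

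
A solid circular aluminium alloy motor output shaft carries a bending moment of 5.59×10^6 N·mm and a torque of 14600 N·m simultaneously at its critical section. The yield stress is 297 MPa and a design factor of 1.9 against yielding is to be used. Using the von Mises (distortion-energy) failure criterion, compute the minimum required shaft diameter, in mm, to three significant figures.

σ_allow = σ_y/n = 297/1.9 = 156.3 MPa.
For a solid shaft σ_b = 32M/(πd³) and τ = 16T/(πd³), so the von Mises stress is σ' = (16/πd³)·√(4M²+3T²).
√(4M²+3T²) = √(4×(5.590×10^6)² + 3×(1.460×10^7)²) = 2.765×10^7 N·mm.
d³ = 16×2.765×10^7/(π×156.3) = 900800 mm³.
d = 96.58 mm.

d = 96.6 mm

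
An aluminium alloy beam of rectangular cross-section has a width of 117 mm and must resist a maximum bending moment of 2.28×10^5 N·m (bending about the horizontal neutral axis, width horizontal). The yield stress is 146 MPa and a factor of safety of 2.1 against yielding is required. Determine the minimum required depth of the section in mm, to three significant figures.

h = 410 mm

σ_allow = 146/2.1 = 69.52 MPa.
For a rectangular section σ = 6M/(bh²), so h² = 6M/(b σ_allow) = 6×2.2800×10^8/(117×69.52) = 168200 mm².
h = 410.1 mm.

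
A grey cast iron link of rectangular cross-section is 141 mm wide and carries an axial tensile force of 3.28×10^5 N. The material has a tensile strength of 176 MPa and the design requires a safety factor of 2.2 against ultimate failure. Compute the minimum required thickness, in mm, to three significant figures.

σ_allow = 176/2.2 = 80.00 MPa.
Required area A = F/σ_allow = 328000/80.00 = 4100 mm².
t = A/w = 4100/141 = 29.08 mm.

t = 29.1 mm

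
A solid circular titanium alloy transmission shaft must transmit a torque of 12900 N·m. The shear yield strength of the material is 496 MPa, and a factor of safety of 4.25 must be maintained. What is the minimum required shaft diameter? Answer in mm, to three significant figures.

d = 82.6 mm

Allowable shear stress τ_allow = 496/4.25 = 116.7 MPa.
For a solid shaft τ = 16T/(πd³), so d³ = 16T/(π τ_allow) = 16×1.2900×10^7/(π×116.7) = 562900 mm³.
d = (562900)^(1/3) = 82.57 mm.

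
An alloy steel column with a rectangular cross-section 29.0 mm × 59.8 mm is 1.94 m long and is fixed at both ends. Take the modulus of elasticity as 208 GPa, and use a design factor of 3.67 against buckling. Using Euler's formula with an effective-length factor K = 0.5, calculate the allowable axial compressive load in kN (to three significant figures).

P_allow = 72.3 kN

Buckling occurs about the weak axis: I_min = h·b³/12 = 59.8×29.0³/12 = 121500 mm⁴ (b = 29.0 mm is the smaller dimension).
Effective length L_e = KL = 0.5×1.94 m = 970.0 mm.
Euler critical load P_cr = π²EI/L_e² = π²×208000×121500/970.0² = 265200 N.
P_allow = P_cr/n = 265200/3.67 = 72250 N.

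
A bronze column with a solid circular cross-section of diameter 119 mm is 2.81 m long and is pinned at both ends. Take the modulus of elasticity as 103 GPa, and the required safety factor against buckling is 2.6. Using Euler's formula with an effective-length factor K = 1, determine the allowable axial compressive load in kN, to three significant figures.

I = πd⁴/64 = π×119⁴/64 = 9.844×10^6 mm⁴.
Effective length L_e = KL = 1×2.81 m = 2810 mm.
Euler critical load P_cr = π²EI/L_e² = π²×103000×9.844×10^6/2810² = 1.267×10^6 N.
P_allow = P_cr/n = 1.267×10^6/2.6 = 487400 N.

P_allow = 487 kN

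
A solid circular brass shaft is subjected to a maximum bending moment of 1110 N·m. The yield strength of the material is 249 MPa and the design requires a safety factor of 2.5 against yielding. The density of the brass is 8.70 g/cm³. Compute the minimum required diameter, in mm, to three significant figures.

σ_allow = 249/2.5 = 99.60 MPa.
For a solid circular section σ = 32M/(πd³), so d³ = 32M/(π σ_allow) = 32×1110000/(π×99.60) = 113500 mm³.
d = 48.42 mm.

d = 48.4 mm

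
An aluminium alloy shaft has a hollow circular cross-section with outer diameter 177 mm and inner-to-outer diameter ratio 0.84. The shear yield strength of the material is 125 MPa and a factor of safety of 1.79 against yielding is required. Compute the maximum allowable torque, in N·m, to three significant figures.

τ_allow = 125/1.79 = 69.83 MPa.
For a hollow shaft T_allow = τ_allow·πd_o³(1−k⁴)/16 with 1−k⁴ = 0.5021, so πd_o³(1−k⁴)/16 = 546700 mm³.
T_allow = 69.83×546700 = 3.818×10^7 N·mm = 38180 N·m.

T_allow = 38200 N·m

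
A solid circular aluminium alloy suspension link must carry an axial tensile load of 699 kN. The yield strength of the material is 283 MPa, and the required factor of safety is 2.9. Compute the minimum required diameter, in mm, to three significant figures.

Allowable stress σ_allow = 283/2.9 = 97.59 MPa.
Required area A = F/σ_allow = 699000/97.59 = 7163 mm².
A = πd²/4 → d = √(4A/π) = 95.50 mm.

d = 95.5 mm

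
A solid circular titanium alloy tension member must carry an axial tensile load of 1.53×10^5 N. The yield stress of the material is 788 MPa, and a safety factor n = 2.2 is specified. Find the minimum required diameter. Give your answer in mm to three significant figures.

d = 23.3 mm

Allowable stress σ_allow = 788/2.2 = 358.2 MPa.
Required area A = F/σ_allow = 153000/358.2 = 427.2 mm².
A = πd²/4 → d = √(4A/π) = 23.32 mm.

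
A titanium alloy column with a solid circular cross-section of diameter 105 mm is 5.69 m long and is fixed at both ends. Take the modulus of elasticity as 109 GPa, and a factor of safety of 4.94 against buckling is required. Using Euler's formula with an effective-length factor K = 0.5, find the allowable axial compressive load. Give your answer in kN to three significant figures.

P_allow = 161 kN

I = πd⁴/64 = π×105⁴/64 = 5.967×10^6 mm⁴.
Effective length L_e = KL = 0.5×5.69 m = 2845 mm.
Euler critical load P_cr = π²EI/L_e² = π²×109000×5.967×10^6/2845² = 793000 N.
P_allow = P_cr/n = 793000/4.94 = 160500 N.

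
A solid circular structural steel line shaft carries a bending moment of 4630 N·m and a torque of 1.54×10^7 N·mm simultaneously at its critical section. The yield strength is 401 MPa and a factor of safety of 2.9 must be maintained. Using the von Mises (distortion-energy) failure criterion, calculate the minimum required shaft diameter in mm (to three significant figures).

d = 101 mm

σ_allow = σ_y/n = 401/2.9 = 138.3 MPa.
For a solid shaft σ_b = 32M/(πd³) and τ = 16T/(πd³), so the von Mises stress is σ' = (16/πd³)·√(4M²+3T²).
√(4M²+3T²) = √(4×(4.630×10^6)² + 3×(1.540×10^7)²) = 2.824×10^7 N·mm.
d³ = 16×2.824×10^7/(π×138.3) = 1.040×10^6 mm³.
d = 101.3 mm.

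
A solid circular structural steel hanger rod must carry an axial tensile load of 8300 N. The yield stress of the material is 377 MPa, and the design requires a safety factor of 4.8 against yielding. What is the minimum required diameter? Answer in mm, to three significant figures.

Allowable stress σ_allow = 377/4.8 = 78.54 MPa.
Required area A = F/σ_allow = 8300.0/78.54 = 105.7 mm².
A = πd²/4 → d = √(4A/π) = 11.60 mm.

d = 11.6 mm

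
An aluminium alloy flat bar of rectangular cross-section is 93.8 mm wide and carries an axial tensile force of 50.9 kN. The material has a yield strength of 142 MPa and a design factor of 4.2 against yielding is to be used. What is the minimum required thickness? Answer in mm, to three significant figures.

t = 16.1 mm

σ_allow = 142/4.2 = 33.81 MPa.
Required area A = F/σ_allow = 50900/33.81 = 1505 mm².
t = A/w = 1505/93.8 = 16.05 mm.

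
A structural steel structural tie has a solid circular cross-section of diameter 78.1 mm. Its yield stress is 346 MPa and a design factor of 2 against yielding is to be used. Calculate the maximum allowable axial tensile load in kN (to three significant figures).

F_allow = 829 kN

σ_allow = 346/2 = 173.0 MPa.
A = πd²/4 = π×78.1²/4 = 4791 mm².
F_allow = σ_allow × A = 173.0×4791 = 828800 N.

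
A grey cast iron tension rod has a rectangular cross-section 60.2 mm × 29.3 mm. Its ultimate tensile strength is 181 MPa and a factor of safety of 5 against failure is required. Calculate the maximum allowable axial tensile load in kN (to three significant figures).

σ_allow = 181/5 = 36.20 MPa.
A = 60.2×29.3 = 1764 mm².
F_allow = σ_allow × A = 36.20×1764 = 63850 N.

F_allow = 63.9 kN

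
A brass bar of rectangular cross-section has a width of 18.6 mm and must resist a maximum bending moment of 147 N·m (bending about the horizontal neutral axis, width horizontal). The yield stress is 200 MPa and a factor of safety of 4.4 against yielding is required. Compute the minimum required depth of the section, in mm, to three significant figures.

h = 32.3 mm

σ_allow = 200/4.4 = 45.45 MPa.
For a rectangular section σ = 6M/(bh²), so h² = 6M/(b σ_allow) = 6×147000/(18.6×45.45) = 1043 mm².
h = 32.30 mm.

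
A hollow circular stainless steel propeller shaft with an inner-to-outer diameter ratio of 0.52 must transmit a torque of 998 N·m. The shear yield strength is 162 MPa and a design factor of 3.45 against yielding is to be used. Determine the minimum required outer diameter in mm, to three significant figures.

d_o = 48.9 mm

τ_allow = 162/3.45 = 46.96 MPa.
For a hollow shaft τ = 16T/[πd_o³(1−k⁴)] with k = 0.52, so 1−k⁴ = 0.9269.
d_o³ = 16T/[π τ_allow (1−k⁴)] = 16×998000/(π×46.96×0.9269) = 116800 mm³.
d_o = 48.88 mm.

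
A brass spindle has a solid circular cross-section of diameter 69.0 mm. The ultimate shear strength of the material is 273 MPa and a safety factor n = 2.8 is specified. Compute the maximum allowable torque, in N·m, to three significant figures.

T_allow = 6290 N·m

τ_allow = 273/2.8 = 97.50 MPa.
For a solid shaft T_allow = τ_allow·πd³/16; πd³/16 = π×69.0³/16 = 64500 mm³.
T_allow = 97.50×64500 = 6.289×10^6 N·mm = 6289 N·m.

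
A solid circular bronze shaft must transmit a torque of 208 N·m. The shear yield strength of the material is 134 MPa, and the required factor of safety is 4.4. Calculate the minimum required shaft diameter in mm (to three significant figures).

Allowable shear stress τ_allow = 134/4.4 = 30.45 MPa.
For a solid shaft τ = 16T/(πd³), so d³ = 16T/(π τ_allow) = 16×208000/(π×30.45) = 34780 mm³.
d = (34780)^(1/3) = 32.64 mm.

d = 32.6 mm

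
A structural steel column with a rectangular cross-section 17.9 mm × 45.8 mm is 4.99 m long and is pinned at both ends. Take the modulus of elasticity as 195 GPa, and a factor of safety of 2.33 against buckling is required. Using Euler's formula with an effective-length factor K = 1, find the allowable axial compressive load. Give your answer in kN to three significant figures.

P_allow = 0.726 kN

Buckling occurs about the weak axis: I_min = h·b³/12 = 45.8×17.9³/12 = 21890 mm⁴ (b = 17.9 mm is the smaller dimension).
Effective length L_e = KL = 1×4.99 m = 4990 mm.
Euler critical load P_cr = π²EI/L_e² = π²×195000×21890/4990² = 1692 N.
P_allow = P_cr/n = 1692/2.33 = 726.1 N.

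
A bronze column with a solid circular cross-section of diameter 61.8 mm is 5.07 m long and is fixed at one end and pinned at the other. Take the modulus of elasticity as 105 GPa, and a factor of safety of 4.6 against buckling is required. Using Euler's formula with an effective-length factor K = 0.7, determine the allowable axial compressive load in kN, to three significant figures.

P_allow = 12.8 kN

I = πd⁴/64 = π×61.8⁴/64 = 716000 mm⁴.
Effective length L_e = KL = 0.7×5.07 m = 3549 mm.
Euler critical load P_cr = π²EI/L_e² = π²×105000×716000/3549² = 58910 N.
P_allow = P_cr/n = 58910/4.6 = 12810 N.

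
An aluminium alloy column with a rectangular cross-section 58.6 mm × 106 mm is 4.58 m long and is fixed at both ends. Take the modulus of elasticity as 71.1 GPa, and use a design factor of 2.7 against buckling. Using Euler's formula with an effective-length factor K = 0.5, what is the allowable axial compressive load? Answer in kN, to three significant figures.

P_allow = 88.1 kN

Buckling occurs about the weak axis: I_min = h·b³/12 = 106×58.6³/12 = 1.778×10^6 mm⁴ (b = 58.6 mm is the smaller dimension).
Effective length L_e = KL = 0.5×4.58 m = 2290 mm.
Euler critical load P_cr = π²EI/L_e² = π²×71100×1.778×10^6/2290² = 237900 N.
P_allow = P_cr/n = 237900/2.7 = 88100 N.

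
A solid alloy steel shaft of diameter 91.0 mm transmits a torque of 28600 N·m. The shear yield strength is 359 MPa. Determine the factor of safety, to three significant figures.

n = 1.86

τ = 16T/(πd³) = 16×2.8600×10^7/(π×91.0³) = 193.3 MPa.
n = τ_limit/τ = 359/193.3 = 1.857.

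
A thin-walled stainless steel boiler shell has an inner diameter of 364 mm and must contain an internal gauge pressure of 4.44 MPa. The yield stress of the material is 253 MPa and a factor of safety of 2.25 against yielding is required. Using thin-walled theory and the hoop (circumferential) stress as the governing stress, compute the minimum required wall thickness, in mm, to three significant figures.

σ_allow = 253/2.25 = 112.4 MPa.
Hoop stress σ_h = pD/(2t), so t = pD/(2σ_allow) = 4.44×364/(2×112.4) = 7.186 mm.

t = 7.19 mm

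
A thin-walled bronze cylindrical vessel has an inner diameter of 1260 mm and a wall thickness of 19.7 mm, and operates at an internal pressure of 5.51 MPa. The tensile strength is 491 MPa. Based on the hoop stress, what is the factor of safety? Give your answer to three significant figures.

σ_h = pD/(2t) = 5.51×1260/(2×19.7) = 176.2 MPa.
n = 491/176.2 = 2.786.

n = 2.79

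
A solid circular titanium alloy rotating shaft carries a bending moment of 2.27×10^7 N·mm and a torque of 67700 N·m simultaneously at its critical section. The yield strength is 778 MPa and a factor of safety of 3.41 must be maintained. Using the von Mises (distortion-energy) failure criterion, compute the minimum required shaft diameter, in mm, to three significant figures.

d = 141 mm

σ_allow = σ_y/n = 778/3.41 = 228.2 MPa.
For a solid shaft σ_b = 32M/(πd³) and τ = 16T/(πd³), so the von Mises stress is σ' = (16/πd³)·√(4M²+3T²).
√(4M²+3T²) = √(4×(2.270×10^7)² + 3×(6.770×10^7)²) = 1.257×10^8 N·mm.
d³ = 16×1.257×10^8/(π×228.2) = 2.807×10^6 mm³.
d = 141.1 mm.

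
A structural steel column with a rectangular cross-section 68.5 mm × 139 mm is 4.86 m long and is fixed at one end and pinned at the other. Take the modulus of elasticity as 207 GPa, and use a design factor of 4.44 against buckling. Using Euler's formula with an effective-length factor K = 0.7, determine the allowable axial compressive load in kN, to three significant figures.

Buckling occurs about the weak axis: I_min = h·b³/12 = 139×68.5³/12 = 3.723×10^6 mm⁴ (b = 68.5 mm is the smaller dimension).
Effective length L_e = KL = 0.7×4.86 m = 3402 mm.
Euler critical load P_cr = π²EI/L_e² = π²×207000×3.723×10^6/3402² = 657200 N.
P_allow = P_cr/n = 657200/4.44 = 148000 N.

P_allow = 148 kN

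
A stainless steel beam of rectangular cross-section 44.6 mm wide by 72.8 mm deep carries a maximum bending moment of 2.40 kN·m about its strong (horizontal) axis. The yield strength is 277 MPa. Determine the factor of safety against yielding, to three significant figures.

n = 4.55

Section modulus S = bh²/6 = 44.6×72.8²/6 = 39400 mm³.
σ = M/S = 2400000/39400 = 60.92 MPa.
n = 277/60.92 = 4.547.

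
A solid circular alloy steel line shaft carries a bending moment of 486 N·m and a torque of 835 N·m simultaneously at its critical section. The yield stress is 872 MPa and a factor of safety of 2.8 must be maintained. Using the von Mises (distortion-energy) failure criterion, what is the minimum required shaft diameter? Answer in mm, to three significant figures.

d = 30.5 mm

σ_allow = σ_y/n = 872/2.8 = 311.4 MPa.
For a solid shaft σ_b = 32M/(πd³) and τ = 16T/(πd³), so the von Mises stress is σ' = (16/πd³)·√(4M²+3T²).
√(4M²+3T²) = √(4×(486000)² + 3×(835000)²) = 1.743×10^6 N·mm.
d³ = 16×1.743×10^6/(π×311.4) = 28500 mm³.
d = 30.54 mm.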